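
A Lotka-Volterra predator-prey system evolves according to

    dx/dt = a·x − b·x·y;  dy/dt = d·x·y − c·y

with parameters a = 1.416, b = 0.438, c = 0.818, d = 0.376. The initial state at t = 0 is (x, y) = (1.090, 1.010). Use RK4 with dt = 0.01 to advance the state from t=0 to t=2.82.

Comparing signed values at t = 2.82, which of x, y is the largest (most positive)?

largest component: y

t=0.000: state=(1.090, 1.010)
step 1 (dt=0.01): k1=(1.061, -0.412), k2=(1.067, -0.409), k3=(1.067, -0.409), k4=(1.074, -0.407); state += dt/6·(k1+2k2+2k3+k4)
t=0.010: state=(1.101, 1.006)
t=0.020: state=(1.111, 1.002)
t=0.030: state=(1.122, 0.998)
continuing one RK4 step at a time; state shown every 10 steps (Δt=0.1):
t=0.100: state=(1.202, 0.972)
t=0.200: state=(1.329, 0.939)
t=0.300: state=(1.470, 0.912)
t=0.400: state=(1.628, 0.891)
t=0.500: state=(1.805, 0.875)
t=0.600: state=(2.001, 0.866)
t=0.700: state=(2.220, 0.864)
t=0.800: state=(2.463, 0.869)
t=0.900: state=(2.731, 0.883)
t=1.000: state=(3.025, 0.907)
t=1.100: state=(3.347, 0.942)
t=1.200: state=(3.697, 0.991)
t=1.300: state=(4.073, 1.056)
t=1.400: state=(4.472, 1.143)
t=1.500: state=(4.889, 1.256)
t=1.600: state=(5.315, 1.402)
t=1.700: state=(5.736, 1.590)
t=1.800: state=(6.133, 1.832)
t=1.900: state=(6.479, 2.140)
t=2.000: state=(6.741, 2.529)
t=2.100: state=(6.882, 3.012)
t=2.200: state=(6.863, 3.595)
t=2.300: state=(6.657, 4.274)
t=2.400: state=(6.258, 5.024)
t=2.500: state=(5.688, 5.798)
t=2.600: state=(5.001, 6.533)
t=2.700: state=(4.267, 7.166)
t=2.800: state=(3.552, 7.648)
t=2.820: state=(3.416, 7.723)
compare at T: x=3.416, y=7.723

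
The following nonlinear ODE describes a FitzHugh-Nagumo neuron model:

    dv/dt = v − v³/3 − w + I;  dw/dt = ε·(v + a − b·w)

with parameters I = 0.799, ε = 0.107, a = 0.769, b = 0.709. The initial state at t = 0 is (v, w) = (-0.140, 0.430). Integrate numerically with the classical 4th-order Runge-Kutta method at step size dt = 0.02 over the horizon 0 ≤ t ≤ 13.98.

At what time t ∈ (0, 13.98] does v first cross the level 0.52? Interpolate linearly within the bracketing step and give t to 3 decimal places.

t=0.000: state=(-0.140, 0.430)
step 1 (dt=0.02): k1=(0.230, 0.035), k2=(0.232, 0.035), k3=(0.232, 0.035), k4=(0.234, 0.035); state += dt/6·(k1+2k2+2k3+k4)
t=0.020: state=(-0.135, 0.431)
t=0.040: state=(-0.131, 0.431)
t=0.060: state=(-0.126, 0.432)
continuing one RK4 step at a time; state shown every 25 steps (Δt=0.5):
t=0.500: state=(0.003, 0.451)
t=1.000: state=(0.222, 0.480)
t=1.460: state=(0.519, 0.518)
next step: t=1.480: state=(0.534, 0.520) — v has crossed 0.52
linear interpolation between t=1.460 (0.51927) and t=1.480 (0.53444) → t≈1.461

t = 1.461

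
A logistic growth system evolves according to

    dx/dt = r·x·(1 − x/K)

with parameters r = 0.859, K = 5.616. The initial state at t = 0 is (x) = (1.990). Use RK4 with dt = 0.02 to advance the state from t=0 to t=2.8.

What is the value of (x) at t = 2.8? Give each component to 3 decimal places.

(x) = (4.823)

t=0.000: state=(1.990)
step 1 (dt=0.02): k1=(1.104), k2=(1.106), k3=(1.106), k4=(1.109); state += dt/6·(k1+2k2+2k3+k4)
t=0.020: state=(2.012)
t=0.040: state=(2.034)
t=0.060: state=(2.057)
continuing one RK4 step at a time; state shown every 5 steps (Δt=0.1):
t=0.100: state=(2.102)
t=0.200: state=(2.216)
t=0.300: state=(2.332)
t=0.400: state=(2.450)
t=0.500: state=(2.569)
t=0.600: state=(2.689)
t=0.700: state=(2.810)
t=0.800: state=(2.930)
t=0.900: state=(3.050)
t=1.000: state=(3.170)
t=1.100: state=(3.288)
t=1.200: state=(3.404)
t=1.300: state=(3.518)
t=1.400: state=(3.629)
t=1.500: state=(3.738)
t=1.600: state=(3.844)
t=1.700: state=(3.946)
t=1.800: state=(4.045)
t=1.900: state=(4.141)
t=2.000: state=(4.232)
t=2.100: state=(4.320)
t=2.200: state=(4.404)
t=2.300: state=(4.483)
t=2.400: state=(4.559)
t=2.500: state=(4.631)
t=2.600: state=(4.699)
t=2.700: state=(4.763)
t=2.800: state=(4.823)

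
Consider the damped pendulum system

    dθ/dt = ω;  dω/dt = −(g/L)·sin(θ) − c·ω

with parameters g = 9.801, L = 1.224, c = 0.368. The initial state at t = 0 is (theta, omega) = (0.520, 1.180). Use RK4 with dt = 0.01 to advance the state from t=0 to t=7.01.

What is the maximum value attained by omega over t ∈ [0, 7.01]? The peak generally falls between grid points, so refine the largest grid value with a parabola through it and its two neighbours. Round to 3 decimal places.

max omega = 1.362

t=0.000: state=(0.520, 1.180)
step 1 (dt=0.01): k1=(1.180, -4.413), k2=(1.158, -4.446), k3=(1.158, -4.445), k4=(1.136, -4.477); state += dt/6·(k1+2k2+2k3+k4)
t=0.010: state=(0.532, 1.136)
t=0.020: state=(0.543, 1.090)
t=0.030: state=(0.553, 1.045)
continuing one RK4 step at a time; state shown every 25 steps (Δt=0.25):
t=0.250: state=(0.666, -0.033)
t=0.500: state=(0.514, -1.127)
t=0.750: state=(0.149, -1.662)
t=1.000: state=(-0.250, -1.404)
t=1.250: state=(-0.502, -0.545)
t=1.500: state=(-0.510, 0.465)
t=1.750: state=(-0.293, 1.194)
t=2.000: state=(0.037, 1.333)
t=2.250: state=(0.321, 0.854)
t=2.500: state=(0.436, 0.041)
t=2.750: state=(0.346, -0.718)
t=3.000: state=(0.109, -1.097)
t=3.250: state=(-0.157, -0.944)
t=3.500: state=(-0.328, -0.378)
t=3.750: state=(-0.336, 0.305)
t=4.000: state=(-0.192, 0.794)
t=4.250: state=(0.027, 0.882)
t=4.500: state=(0.214, 0.559)
t=4.750: state=(0.288, 0.013)
t=5.000: state=(0.224, -0.491)
t=5.250: state=(0.065, -0.730)
t=5.500: state=(-0.111, -0.615)
t=5.750: state=(-0.220, -0.229)
t=6.000: state=(-0.220, 0.225)
t=6.250: state=(-0.119, 0.539)
t=6.500: state=(0.027, 0.579)
t=6.750: state=(0.148, 0.351)
t=7.000: state=(0.190, -0.017)
t=7.010: state=(0.190, -0.032)
largest grid value and its neighbours: omega(1.920)=1.36203, omega(1.930)=1.36218, omega(1.940)=1.36125
parabola through these three points peaks at t≈1.926 with omega≈1.36225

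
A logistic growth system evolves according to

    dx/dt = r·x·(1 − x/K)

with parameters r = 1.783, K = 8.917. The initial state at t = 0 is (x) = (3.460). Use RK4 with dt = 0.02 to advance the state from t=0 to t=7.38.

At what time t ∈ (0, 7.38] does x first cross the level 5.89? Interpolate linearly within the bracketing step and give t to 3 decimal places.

t = 0.629

t=0.000: state=(3.460)
step 1 (dt=0.02): k1=(3.775), k2=(3.790), k3=(3.790), k4=(3.805); state += dt/6·(k1+2k2+2k3+k4)
t=0.020: state=(3.536)
t=0.040: state=(3.612)
t=0.060: state=(3.689)
continuing one RK4 step at a time; state shown every 25 steps (Δt=0.5):
t=0.500: state=(5.415)
t=0.620: state=(5.858)
next step: t=0.640: state=(5.929) — x has crossed 5.89
linear interpolation between t=0.620 (5.85822) and t=0.640 (5.92947) → t≈0.629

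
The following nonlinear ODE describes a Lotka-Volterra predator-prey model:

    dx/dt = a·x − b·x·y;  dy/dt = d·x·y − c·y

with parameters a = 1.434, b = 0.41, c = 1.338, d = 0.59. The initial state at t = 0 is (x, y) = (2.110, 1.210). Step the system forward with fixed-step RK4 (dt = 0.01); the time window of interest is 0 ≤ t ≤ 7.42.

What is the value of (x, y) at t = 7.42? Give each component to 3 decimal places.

(x, y) = (1.049, 6.132)

t=0.000: state=(2.110, 1.210)
step 1 (dt=0.01): k1=(1.979, -0.113), k2=(1.989, -0.106), k3=(1.989, -0.106), k4=(1.999, -0.098); state += dt/6·(k1+2k2+2k3+k4)
t=0.010: state=(2.130, 1.209)
t=0.020: state=(2.150, 1.208)
t=0.030: state=(2.170, 1.207)
continuing one RK4 step at a time; state shown every 25 steps (Δt=0.25):
t=0.250: state=(2.667, 1.230)
t=0.500: state=(3.345, 1.369)
t=0.750: state=(4.100, 1.697)
t=1.000: state=(4.787, 2.344)
t=1.250: state=(5.103, 3.503)
t=1.500: state=(4.688, 5.215)
t=1.750: state=(3.588, 6.909)
t=2.000: state=(2.408, 7.672)
t=2.250: state=(1.585, 7.334)
t=2.500: state=(1.120, 6.384)
t=2.750: state=(0.881, 5.285)
t=3.000: state=(0.774, 4.268)
t=3.250: state=(0.748, 3.415)
t=3.500: state=(0.782, 2.734)
t=3.750: state=(0.870, 2.209)
t=4.000: state=(1.014, 1.815)
t=4.250: state=(1.224, 1.531)
t=4.500: state=(1.513, 1.339)
t=4.750: state=(1.900, 1.231)
t=5.000: state=(2.401, 1.208)
t=5.250: state=(3.027, 1.289)
t=5.500: state=(3.757, 1.520)
t=5.750: state=(4.502, 2.002)
t=6.000: state=(5.032, 2.908)
t=6.250: state=(4.978, 4.396)
t=6.500: state=(4.135, 6.215)
t=6.750: state=(2.908, 7.479)
t=7.000: state=(1.903, 7.596)
t=7.250: state=(1.293, 6.852)
t=7.420: state=(1.049, 6.132)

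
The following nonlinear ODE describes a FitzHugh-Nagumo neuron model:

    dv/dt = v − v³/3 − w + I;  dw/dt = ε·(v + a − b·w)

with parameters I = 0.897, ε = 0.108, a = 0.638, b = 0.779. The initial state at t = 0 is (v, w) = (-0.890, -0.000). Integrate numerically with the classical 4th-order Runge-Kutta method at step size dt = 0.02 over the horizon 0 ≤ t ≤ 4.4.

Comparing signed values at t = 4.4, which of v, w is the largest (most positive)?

t=0.000: state=(-0.890, -0.000)
step 1 (dt=0.02): k1=(0.242, -0.027), k2=(0.243, -0.027), k3=(0.243, -0.027), k4=(0.244, -0.027); state += dt/6·(k1+2k2+2k3+k4)
t=0.020: state=(-0.885, -0.001)
t=0.040: state=(-0.880, -0.001)
t=0.060: state=(-0.875, -0.002)
continuing one RK4 step at a time; state shown every 10 steps (Δt=0.2):
t=0.200: state=(-0.840, -0.005)
t=0.400: state=(-0.786, -0.009)
t=0.600: state=(-0.727, -0.011)
t=0.800: state=(-0.662, -0.012)
t=1.000: state=(-0.589, -0.012)
t=1.200: state=(-0.506, -0.009)
t=1.400: state=(-0.410, -0.005)
t=1.600: state=(-0.299, 0.001)
t=1.800: state=(-0.166, 0.009)
t=2.000: state=(-0.007, 0.021)
t=2.200: state=(0.183, 0.036)
t=2.400: state=(0.410, 0.055)
t=2.600: state=(0.673, 0.080)
t=2.800: state=(0.959, 0.110)
t=3.000: state=(1.243, 0.145)
t=3.200: state=(1.491, 0.186)
t=3.400: state=(1.678, 0.230)
t=3.600: state=(1.801, 0.277)
t=3.800: state=(1.872, 0.326)
t=4.000: state=(1.908, 0.375)
t=4.200: state=(1.922, 0.423)
t=4.400: state=(1.922, 0.471)
compare at T: v=1.922, w=0.471

largest component: v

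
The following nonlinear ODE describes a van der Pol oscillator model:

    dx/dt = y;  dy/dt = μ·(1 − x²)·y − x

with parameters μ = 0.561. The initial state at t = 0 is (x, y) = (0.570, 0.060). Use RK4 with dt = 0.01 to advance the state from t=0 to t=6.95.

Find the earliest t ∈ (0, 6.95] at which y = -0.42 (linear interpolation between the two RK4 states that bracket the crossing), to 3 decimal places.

t = 0.792

t=0.000: state=(0.570, 0.060)
step 1 (dt=0.01): k1=(0.060, -0.547), k2=(0.057, -0.549), k3=(0.057, -0.549), k4=(0.055, -0.550); state += dt/6·(k1+2k2+2k3+k4)
t=0.010: state=(0.571, 0.055)
t=0.020: state=(0.571, 0.049)
t=0.030: state=(0.572, 0.043)
continuing one RK4 step at a time; state shown every 25 steps (Δt=0.25):
t=0.250: state=(0.567, -0.084)
t=0.500: state=(0.527, -0.237)
t=0.750: state=(0.448, -0.394)
t=0.790: state=(0.432, -0.419)
next step: t=0.800: state=(0.428, -0.425) — y has crossed -0.42
linear interpolation between t=0.790 (-0.41871) and t=0.800 (-0.42494) → t≈0.792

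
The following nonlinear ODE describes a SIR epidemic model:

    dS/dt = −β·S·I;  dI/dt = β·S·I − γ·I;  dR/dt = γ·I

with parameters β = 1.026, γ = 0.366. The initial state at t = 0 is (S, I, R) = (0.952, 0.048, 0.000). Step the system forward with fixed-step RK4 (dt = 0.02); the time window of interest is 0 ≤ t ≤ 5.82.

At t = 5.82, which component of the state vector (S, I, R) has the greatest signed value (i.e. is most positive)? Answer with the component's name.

largest component: R

t=0.000: state=(0.952, 0.048, 0.000)
step 1 (dt=0.02): k1=(-0.047, 0.029, 0.018), k2=(-0.047, 0.029, 0.018), k3=(-0.047, 0.029, 0.018), k4=(-0.047, 0.030, 0.018); state += dt/6·(k1+2k2+2k3+k4)
t=0.020: state=(0.951, 0.049, 0.000)
t=0.040: state=(0.950, 0.049, 0.001)
t=0.060: state=(0.949, 0.050, 0.001)
continuing one RK4 step at a time; state shown every 10 steps (Δt=0.2):
t=0.200: state=(0.942, 0.054, 0.004)
t=0.400: state=(0.931, 0.061, 0.008)
t=0.600: state=(0.919, 0.069, 0.013)
t=0.800: state=(0.905, 0.077, 0.018)
t=1.000: state=(0.890, 0.086, 0.024)
t=1.200: state=(0.874, 0.096, 0.031)
t=1.400: state=(0.856, 0.106, 0.038)
t=1.600: state=(0.836, 0.117, 0.046)
t=1.800: state=(0.816, 0.129, 0.055)
t=2.000: state=(0.793, 0.142, 0.065)
t=2.200: state=(0.769, 0.155, 0.076)
t=2.400: state=(0.744, 0.168, 0.088)
t=2.600: state=(0.718, 0.181, 0.101)
t=2.800: state=(0.691, 0.195, 0.114)
t=3.000: state=(0.663, 0.208, 0.129)
t=3.200: state=(0.635, 0.221, 0.145)
t=3.400: state=(0.606, 0.233, 0.161)
t=3.600: state=(0.577, 0.244, 0.179)
t=3.800: state=(0.548, 0.255, 0.197)
t=4.000: state=(0.519, 0.264, 0.216)
t=4.200: state=(0.492, 0.273, 0.236)
t=4.400: state=(0.465, 0.280, 0.256)
t=4.600: state=(0.438, 0.285, 0.277)
t=4.800: state=(0.413, 0.289, 0.298)
t=5.000: state=(0.389, 0.292, 0.319)
t=5.200: state=(0.367, 0.293, 0.340)
t=5.400: state=(0.345, 0.293, 0.362)
t=5.600: state=(0.325, 0.292, 0.383)
t=5.800: state=(0.306, 0.289, 0.404)
t=5.820: state=(0.305, 0.289, 0.407)
compare at T: S=0.305, I=0.289, R=0.407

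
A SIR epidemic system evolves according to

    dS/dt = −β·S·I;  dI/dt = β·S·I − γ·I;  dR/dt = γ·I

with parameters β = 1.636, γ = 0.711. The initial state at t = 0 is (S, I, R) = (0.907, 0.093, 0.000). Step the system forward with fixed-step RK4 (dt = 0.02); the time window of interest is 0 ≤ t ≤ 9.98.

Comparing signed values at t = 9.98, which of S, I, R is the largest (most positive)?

largest component: R

t=0.000: state=(0.907, 0.093, 0.000)
step 1 (dt=0.02): k1=(-0.138, 0.072, 0.066), k2=(-0.139, 0.072, 0.067), k3=(-0.139, 0.072, 0.067), k4=(-0.140, 0.073, 0.067); state += dt/6·(k1+2k2+2k3+k4)
t=0.020: state=(0.904, 0.094, 0.001)
t=0.040: state=(0.901, 0.096, 0.003)
t=0.060: state=(0.899, 0.097, 0.004)
continuing one RK4 step at a time; state shown every 25 steps (Δt=0.5):
t=0.500: state=(0.827, 0.133, 0.040)
t=1.000: state=(0.729, 0.176, 0.095)
t=1.500: state=(0.621, 0.214, 0.164)
t=2.000: state=(0.516, 0.239, 0.245)
t=2.500: state=(0.422, 0.245, 0.332)
t=3.000: state=(0.347, 0.235, 0.418)
t=3.500: state=(0.288, 0.214, 0.498)
t=4.000: state=(0.245, 0.186, 0.569)
t=4.500: state=(0.213, 0.157, 0.630)
t=5.000: state=(0.189, 0.130, 0.681)
t=5.500: state=(0.172, 0.105, 0.723)
t=6.000: state=(0.159, 0.084, 0.756)
t=6.500: state=(0.150, 0.067, 0.783)
t=7.000: state=(0.142, 0.053, 0.805)
t=7.500: state=(0.137, 0.042, 0.821)
t=8.000: state=(0.133, 0.033, 0.834)
t=8.500: state=(0.130, 0.025, 0.845)
t=9.000: state=(0.128, 0.020, 0.853)
t=9.500: state=(0.126, 0.015, 0.859)
t=9.980: state=(0.124, 0.012, 0.864)
compare at T: S=0.124, I=0.012, R=0.864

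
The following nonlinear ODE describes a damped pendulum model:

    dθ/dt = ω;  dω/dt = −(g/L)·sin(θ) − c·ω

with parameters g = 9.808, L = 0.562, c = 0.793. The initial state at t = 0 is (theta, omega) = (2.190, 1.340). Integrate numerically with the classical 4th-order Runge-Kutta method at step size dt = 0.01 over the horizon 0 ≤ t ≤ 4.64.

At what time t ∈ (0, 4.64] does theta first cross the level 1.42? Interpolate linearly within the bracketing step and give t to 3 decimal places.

t=0.000: state=(2.190, 1.340)
step 1 (dt=0.01): k1=(1.340, -15.274), k2=(1.264, -15.146), k3=(1.264, -15.150), k4=(1.188, -15.025); state += dt/6·(k1+2k2+2k3+k4)
t=0.010: state=(2.203, 1.189)
t=0.020: state=(2.214, 1.039)
t=0.030: state=(2.223, 0.893)
continuing one RK4 step at a time; state shown every 20 steps (Δt=0.2):
t=0.200: state=(2.176, -1.411)
t=0.400: state=(1.621, -4.177)
t=0.440: state=(1.443, -4.732)
next step: t=0.450: state=(1.395, -4.867) — theta has crossed 1.42
linear interpolation between t=0.440 (1.44307) and t=0.450 (1.39507) → t≈0.445

t = 0.445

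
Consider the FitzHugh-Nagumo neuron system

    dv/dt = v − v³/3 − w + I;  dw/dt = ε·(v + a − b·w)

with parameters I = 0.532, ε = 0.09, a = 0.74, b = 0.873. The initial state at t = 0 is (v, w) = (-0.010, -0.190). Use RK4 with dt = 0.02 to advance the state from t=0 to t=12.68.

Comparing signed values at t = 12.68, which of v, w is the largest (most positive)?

largest component: w

t=0.000: state=(-0.010, -0.190)
step 1 (dt=0.02): k1=(0.712, 0.081), k2=(0.718, 0.081), k3=(0.718, 0.081), k4=(0.725, 0.082); state += dt/6·(k1+2k2+2k3+k4)
t=0.020: state=(0.004, -0.188)
t=0.040: state=(0.019, -0.187)
t=0.060: state=(0.034, -0.185)
continuing one RK4 step at a time; state shown every 25 steps (Δt=0.5):
t=0.500: state=(0.435, -0.141)
t=1.000: state=(1.044, -0.071)
t=1.500: state=(1.579, 0.023)
t=2.000: state=(1.814, 0.131)
t=2.500: state=(1.861, 0.240)
t=3.000: state=(1.844, 0.345)
t=3.500: state=(1.809, 0.445)
t=4.000: state=(1.768, 0.540)
t=4.500: state=(1.726, 0.629)
t=5.000: state=(1.683, 0.712)
t=5.500: state=(1.639, 0.791)
t=6.000: state=(1.595, 0.865)
t=6.500: state=(1.549, 0.933)
t=7.000: state=(1.503, 0.997)
t=7.500: state=(1.455, 1.057)
t=8.000: state=(1.406, 1.112)
t=8.500: state=(1.355, 1.163)
t=9.000: state=(1.301, 1.209)
t=9.500: state=(1.244, 1.251)
t=10.000: state=(1.184, 1.289)
t=10.500: state=(1.117, 1.323)
t=11.000: state=(1.044, 1.353)
t=11.500: state=(0.960, 1.377)
t=12.000: state=(0.862, 1.397)
t=12.500: state=(0.740, 1.411)
t=12.680: state=(0.688, 1.415)
compare at T: v=0.688, w=1.415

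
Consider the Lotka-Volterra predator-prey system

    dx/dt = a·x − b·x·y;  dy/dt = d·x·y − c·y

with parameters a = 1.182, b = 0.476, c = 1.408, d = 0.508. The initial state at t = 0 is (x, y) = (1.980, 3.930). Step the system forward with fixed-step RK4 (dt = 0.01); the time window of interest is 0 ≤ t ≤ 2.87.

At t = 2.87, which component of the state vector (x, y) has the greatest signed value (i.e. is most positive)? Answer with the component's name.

t=0.000: state=(1.980, 3.930)
step 1 (dt=0.01): k1=(-1.364, -1.580), k2=(-1.351, -1.591), k3=(-1.351, -1.591), k4=(-1.339, -1.601); state += dt/6·(k1+2k2+2k3+k4)
t=0.010: state=(1.966, 3.914)
t=0.020: state=(1.953, 3.898)
t=0.030: state=(1.940, 3.882)
continuing one RK4 step at a time; state shown every 10 steps (Δt=0.1):
t=0.100: state=(1.855, 3.763)
t=0.200: state=(1.753, 3.582)
t=0.300: state=(1.671, 3.394)
t=0.400: state=(1.608, 3.204)
t=0.500: state=(1.560, 3.016)
t=0.600: state=(1.528, 2.834)
t=0.700: state=(1.509, 2.659)
t=0.800: state=(1.502, 2.493)
t=0.900: state=(1.507, 2.338)
t=1.000: state=(1.523, 2.193)
t=1.100: state=(1.549, 2.060)
t=1.200: state=(1.586, 1.937)
t=1.300: state=(1.632, 1.826)
t=1.400: state=(1.688, 1.726)
t=1.500: state=(1.753, 1.636)
t=1.600: state=(1.829, 1.556)
t=1.700: state=(1.915, 1.487)
t=1.800: state=(2.011, 1.427)
t=1.900: state=(2.117, 1.376)
t=2.000: state=(2.234, 1.335)
t=2.100: state=(2.361, 1.303)
t=2.200: state=(2.499, 1.281)
t=2.300: state=(2.647, 1.268)
t=2.400: state=(2.805, 1.265)
t=2.500: state=(2.972, 1.273)
t=2.600: state=(3.147, 1.291)
t=2.700: state=(3.329, 1.322)
t=2.800: state=(3.514, 1.367)
t=2.870: state=(3.645, 1.406)
compare at T: x=3.645, y=1.406

largest component: x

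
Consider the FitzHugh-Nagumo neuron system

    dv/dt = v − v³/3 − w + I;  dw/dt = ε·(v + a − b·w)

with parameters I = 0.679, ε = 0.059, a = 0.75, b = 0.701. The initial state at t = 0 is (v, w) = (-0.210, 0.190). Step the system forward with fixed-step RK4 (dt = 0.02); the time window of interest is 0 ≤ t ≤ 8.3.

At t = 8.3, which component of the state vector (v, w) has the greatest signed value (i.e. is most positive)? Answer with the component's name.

largest component: v

t=0.000: state=(-0.210, 0.190)
step 1 (dt=0.02): k1=(0.282, 0.024), k2=(0.285, 0.024), k3=(0.285, 0.024), k4=(0.287, 0.024); state += dt/6·(k1+2k2+2k3+k4)
t=0.020: state=(-0.204, 0.190)
t=0.040: state=(-0.199, 0.191)
t=0.060: state=(-0.193, 0.191)
continuing one RK4 step at a time; state shown every 25 steps (Δt=0.5):
t=0.500: state=(-0.032, 0.204)
t=1.000: state=(0.249, 0.225)
t=1.500: state=(0.674, 0.255)
t=2.000: state=(1.196, 0.299)
t=2.500: state=(1.598, 0.356)
t=3.000: state=(1.771, 0.421)
t=3.500: state=(1.813, 0.486)
t=4.000: state=(1.807, 0.551)
t=4.500: state=(1.786, 0.614)
t=5.000: state=(1.760, 0.676)
t=5.500: state=(1.732, 0.735)
t=6.000: state=(1.704, 0.792)
t=6.500: state=(1.675, 0.847)
t=7.000: state=(1.645, 0.900)
t=7.500: state=(1.615, 0.951)
t=8.000: state=(1.584, 1.000)
t=8.300: state=(1.566, 1.028)
compare at T: v=1.566, w=1.028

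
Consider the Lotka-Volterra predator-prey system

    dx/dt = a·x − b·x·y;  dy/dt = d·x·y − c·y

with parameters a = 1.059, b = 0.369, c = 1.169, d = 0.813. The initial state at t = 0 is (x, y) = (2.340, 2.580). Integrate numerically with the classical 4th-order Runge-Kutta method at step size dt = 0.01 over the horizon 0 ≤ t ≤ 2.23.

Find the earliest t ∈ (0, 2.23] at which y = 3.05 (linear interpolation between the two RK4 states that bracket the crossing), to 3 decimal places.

t = 0.225

t=0.000: state=(2.340, 2.580)
step 1 (dt=0.01): k1=(0.250, 1.892), k2=(0.242, 1.902), k3=(0.242, 1.902), k4=(0.234, 1.911); state += dt/6·(k1+2k2+2k3+k4)
t=0.010: state=(2.342, 2.599)
t=0.020: state=(2.345, 2.618)
t=0.030: state=(2.347, 2.638)
continuing one RK4 step at a time; state shown every 10 steps (Δt=0.1):
t=0.100: state=(2.357, 2.779)
t=0.200: state=(2.355, 2.994)
t=0.220: state=(2.353, 3.039)
next step: t=0.230: state=(2.351, 3.062) — y has crossed 3.05
linear interpolation between t=0.220 (3.03919) and t=0.230 (3.06186) → t≈0.225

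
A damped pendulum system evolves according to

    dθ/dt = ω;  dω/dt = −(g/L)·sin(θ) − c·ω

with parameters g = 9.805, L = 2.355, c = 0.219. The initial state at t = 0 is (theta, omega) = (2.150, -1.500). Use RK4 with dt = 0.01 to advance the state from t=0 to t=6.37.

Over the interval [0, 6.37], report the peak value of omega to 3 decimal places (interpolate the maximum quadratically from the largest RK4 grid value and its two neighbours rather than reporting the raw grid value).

t=0.000: state=(2.150, -1.500)
step 1 (dt=0.01): k1=(-1.500, -3.156), k2=(-1.516, -3.169), k3=(-1.516, -3.170), k4=(-1.532, -3.183); state += dt/6·(k1+2k2+2k3+k4)
t=0.010: state=(2.135, -1.532)
t=0.020: state=(2.119, -1.564)
t=0.030: state=(2.104, -1.596)
continuing one RK4 step at a time; state shown every 25 steps (Δt=0.25):
t=0.250: state=(1.670, -2.361)
t=0.500: state=(0.970, -3.200)
t=0.750: state=(0.112, -3.538)
t=1.000: state=(-0.726, -3.038)
t=1.250: state=(-1.362, -2.003)
t=1.500: state=(-1.723, -0.889)
t=1.750: state=(-1.814, 0.146)
t=2.000: state=(-1.653, 1.133)
t=2.250: state=(-1.251, 2.074)
t=2.500: state=(-0.636, 2.777)
t=2.750: state=(0.089, 2.896)
t=3.000: state=(0.753, 2.322)
t=3.250: state=(1.216, 1.349)
t=3.500: state=(1.422, 0.293)
t=3.750: state=(1.366, -0.723)
t=4.000: state=(1.068, -1.637)
t=4.250: state=(0.569, -2.290)
t=4.500: state=(-0.034, -2.432)
t=4.750: state=(-0.596, -1.981)
t=5.000: state=(-0.992, -1.144)
t=5.250: state=(-1.159, -0.183)
t=5.500: state=(-1.086, 0.747)
t=5.750: state=(-0.797, 1.532)
t=6.000: state=(-0.347, 2.001)
t=6.250: state=(0.162, 1.983)
t=6.370: state=(0.390, 1.797)
largest grid value and its neighbours: omega(2.660)=2.93779, omega(2.670)=2.93799, omega(2.680)=2.93697
parabola through these three points peaks at t≈2.667 with omega≈2.93805

max omega = 2.938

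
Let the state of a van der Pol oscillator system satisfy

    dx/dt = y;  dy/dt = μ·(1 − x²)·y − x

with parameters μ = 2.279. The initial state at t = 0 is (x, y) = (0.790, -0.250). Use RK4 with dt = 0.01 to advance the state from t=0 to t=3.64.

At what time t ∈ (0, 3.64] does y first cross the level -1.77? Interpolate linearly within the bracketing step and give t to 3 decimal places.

t=0.000: state=(0.790, -0.250)
step 1 (dt=0.01): k1=(-0.250, -1.004), k2=(-0.255, -1.008), k3=(-0.255, -1.008), k4=(-0.260, -1.013); state += dt/6·(k1+2k2+2k3+k4)
t=0.010: state=(0.787, -0.260)
t=0.020: state=(0.785, -0.270)
t=0.030: state=(0.782, -0.281)
continuing one RK4 step at a time; state shown every 20 steps (Δt=0.2):
t=0.200: state=(0.719, -0.472)
t=0.400: state=(0.597, -0.761)
t=0.600: state=(0.405, -1.189)
t=0.770: state=(0.158, -1.753)
next step: t=0.780: state=(0.141, -1.794) — y has crossed -1.77
linear interpolation between t=0.770 (-1.75304) and t=0.780 (-1.79405) → t≈0.774

t = 0.774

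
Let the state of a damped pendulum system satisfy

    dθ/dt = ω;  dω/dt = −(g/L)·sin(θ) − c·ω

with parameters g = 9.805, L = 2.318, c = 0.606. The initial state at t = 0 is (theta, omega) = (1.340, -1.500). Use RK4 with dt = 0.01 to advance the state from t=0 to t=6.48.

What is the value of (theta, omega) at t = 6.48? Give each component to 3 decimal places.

(theta, omega) = (0.157, -0.284)

t=0.000: state=(1.340, -1.500)
step 1 (dt=0.01): k1=(-1.500, -3.209), k2=(-1.516, -3.192), k3=(-1.516, -3.192), k4=(-1.532, -3.174); state += dt/6·(k1+2k2+2k3+k4)
t=0.010: state=(1.325, -1.532)
t=0.020: state=(1.309, -1.563)
t=0.030: state=(1.294, -1.595)
continuing one RK4 step at a time; state shown every 25 steps (Δt=0.25):
t=0.250: state=(0.876, -2.163)
t=0.500: state=(0.295, -2.391)
t=0.750: state=(-0.272, -2.052)
t=1.000: state=(-0.696, -1.293)
t=1.250: state=(-0.907, -0.393)
t=1.500: state=(-0.898, 0.443)
t=1.750: state=(-0.701, 1.090)
t=2.000: state=(-0.377, 1.441)
t=2.250: state=(-0.012, 1.422)
t=2.500: state=(0.306, 1.068)
t=2.750: state=(0.506, 0.519)
t=3.000: state=(0.562, -0.065)
t=3.250: state=(0.482, -0.553)
t=3.500: state=(0.302, -0.853)
t=3.750: state=(0.076, -0.915)
t=4.000: state=(-0.137, -0.750)
t=4.250: state=(-0.287, -0.431)
t=4.500: state=(-0.348, -0.056)
t=4.750: state=(-0.318, 0.278)
t=5.000: state=(-0.218, 0.502)
t=5.250: state=(-0.080, 0.576)
t=5.500: state=(0.058, 0.503)
t=5.750: state=(0.163, 0.319)
t=6.000: state=(0.213, 0.085)
t=6.250: state=(0.206, -0.135)
t=6.480: state=(0.157, -0.284)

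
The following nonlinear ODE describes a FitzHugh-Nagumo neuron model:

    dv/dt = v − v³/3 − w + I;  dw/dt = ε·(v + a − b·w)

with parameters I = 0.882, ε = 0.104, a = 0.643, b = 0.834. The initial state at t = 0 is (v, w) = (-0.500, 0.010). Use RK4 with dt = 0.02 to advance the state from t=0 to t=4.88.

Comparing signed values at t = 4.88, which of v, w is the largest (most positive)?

t=0.000: state=(-0.500, 0.010)
step 1 (dt=0.02): k1=(0.414, 0.014), k2=(0.417, 0.014), k3=(0.417, 0.014), k4=(0.420, 0.015); state += dt/6·(k1+2k2+2k3+k4)
t=0.020: state=(-0.492, 0.010)
t=0.040: state=(-0.483, 0.011)
t=0.060: state=(-0.475, 0.011)
continuing one RK4 step at a time; state shown every 10 steps (Δt=0.2):
t=0.200: state=(-0.411, 0.014)
t=0.400: state=(-0.307, 0.019)
t=0.600: state=(-0.183, 0.027)
t=0.800: state=(-0.035, 0.038)
t=1.000: state=(0.143, 0.051)
t=1.200: state=(0.355, 0.069)
t=1.400: state=(0.603, 0.091)
t=1.600: state=(0.879, 0.118)
t=1.800: state=(1.160, 0.150)
t=2.000: state=(1.416, 0.187)
t=2.200: state=(1.619, 0.229)
t=2.400: state=(1.760, 0.273)
t=2.600: state=(1.845, 0.319)
t=2.800: state=(1.891, 0.365)
t=3.000: state=(1.911, 0.411)
t=3.200: state=(1.916, 0.457)
t=3.400: state=(1.911, 0.502)
t=3.600: state=(1.902, 0.546)
t=3.800: state=(1.890, 0.589)
t=4.000: state=(1.876, 0.631)
t=4.200: state=(1.861, 0.672)
t=4.400: state=(1.845, 0.712)
t=4.600: state=(1.829, 0.750)
t=4.800: state=(1.813, 0.788)
t=4.880: state=(1.807, 0.803)
compare at T: v=1.807, w=0.803

largest component: v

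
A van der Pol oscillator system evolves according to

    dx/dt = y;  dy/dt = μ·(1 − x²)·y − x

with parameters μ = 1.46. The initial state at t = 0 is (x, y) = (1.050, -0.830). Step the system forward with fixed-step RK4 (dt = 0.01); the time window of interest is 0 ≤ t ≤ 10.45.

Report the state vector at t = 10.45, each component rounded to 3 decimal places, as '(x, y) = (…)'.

t=0.000: state=(1.050, -0.830)
step 1 (dt=0.01): k1=(-0.830, -0.926), k2=(-0.835, -0.932), k3=(-0.835, -0.932), k4=(-0.839, -0.937); state += dt/6·(k1+2k2+2k3+k4)
t=0.010: state=(1.042, -0.839)
t=0.020: state=(1.033, -0.849)
t=0.030: state=(1.025, -0.858)
continuing one RK4 step at a time; state shown every 50 steps (Δt=0.5):
t=0.500: state=(0.482, -1.548)
t=1.000: state=(-0.648, -3.002)
t=1.500: state=(-1.863, -1.089)
t=2.000: state=(-1.961, 0.274)
t=2.500: state=(-1.760, 0.487)
t=3.000: state=(-1.482, 0.636)
t=3.500: state=(-1.104, 0.911)
t=4.000: state=(-0.503, 1.611)
t=4.500: state=(0.670, 3.107)
t=5.000: state=(1.896, 1.036)
t=5.500: state=(1.978, -0.286)
t=6.000: state=(1.776, -0.484)
t=6.500: state=(1.500, -0.626)
t=7.000: state=(1.130, -0.889)
t=7.500: state=(0.549, -1.549)
t=8.000: state=(-0.582, -3.047)
t=8.500: state=(-1.864, -1.208)
t=9.000: state=(-1.986, 0.263)
t=9.500: state=(-1.790, 0.476)
t=10.000: state=(-1.518, 0.616)
t=10.450: state=(-1.198, 0.832)

(x, y) = (-1.198, 0.832)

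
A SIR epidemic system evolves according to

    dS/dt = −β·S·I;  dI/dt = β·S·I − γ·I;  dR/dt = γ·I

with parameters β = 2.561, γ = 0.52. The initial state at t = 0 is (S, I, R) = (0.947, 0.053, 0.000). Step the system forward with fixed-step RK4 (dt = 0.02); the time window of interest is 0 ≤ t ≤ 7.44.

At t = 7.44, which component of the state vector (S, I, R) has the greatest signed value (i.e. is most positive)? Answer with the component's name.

t=0.000: state=(0.947, 0.053, 0.000)
step 1 (dt=0.02): k1=(-0.129, 0.101, 0.028), k2=(-0.131, 0.103, 0.028), k3=(-0.131, 0.103, 0.028), k4=(-0.133, 0.105, 0.029); state += dt/6·(k1+2k2+2k3+k4)
t=0.020: state=(0.944, 0.055, 0.001)
t=0.040: state=(0.942, 0.057, 0.001)
t=0.060: state=(0.939, 0.059, 0.002)
continuing one RK4 step at a time; state shown every 25 steps (Δt=0.5):
t=0.500: state=(0.847, 0.130, 0.023)
t=1.000: state=(0.661, 0.266, 0.073)
t=1.500: state=(0.427, 0.411, 0.162)
t=2.000: state=(0.239, 0.482, 0.280)
t=2.500: state=(0.129, 0.466, 0.405)
t=3.000: state=(0.074, 0.408, 0.519)
t=3.500: state=(0.046, 0.339, 0.616)
t=4.000: state=(0.031, 0.274, 0.695)
t=4.500: state=(0.023, 0.218, 0.759)
t=5.000: state=(0.018, 0.173, 0.810)
t=5.500: state=(0.014, 0.136, 0.850)
t=6.000: state=(0.012, 0.107, 0.881)
t=6.500: state=(0.011, 0.083, 0.906)
t=7.000: state=(0.010, 0.065, 0.925)
t=7.440: state=(0.009, 0.052, 0.938)
compare at T: S=0.009, I=0.052, R=0.938

largest component: R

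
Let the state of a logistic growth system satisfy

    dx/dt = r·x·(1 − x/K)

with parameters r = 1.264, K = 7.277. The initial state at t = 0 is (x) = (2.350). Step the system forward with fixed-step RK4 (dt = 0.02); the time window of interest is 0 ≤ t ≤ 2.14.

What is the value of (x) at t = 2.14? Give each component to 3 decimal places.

t=0.000: state=(2.350)
step 1 (dt=0.02): k1=(2.011), k2=(2.020), k3=(2.020), k4=(2.029); state += dt/6·(k1+2k2+2k3+k4)
t=0.020: state=(2.390)
t=0.040: state=(2.431)
t=0.060: state=(2.472)
continuing one RK4 step at a time; state shown every 5 steps (Δt=0.1):
t=0.100: state=(2.555)
t=0.200: state=(2.769)
t=0.300: state=(2.989)
t=0.400: state=(3.213)
t=0.500: state=(3.442)
t=0.600: state=(3.671)
t=0.700: state=(3.901)
t=0.800: state=(4.128)
t=0.900: state=(4.352)
t=1.000: state=(4.570)
t=1.100: state=(4.781)
t=1.200: state=(4.984)
t=1.300: state=(5.178)
t=1.400: state=(5.362)
t=1.500: state=(5.535)
t=1.600: state=(5.696)
t=1.700: state=(5.847)
t=1.800: state=(5.987)
t=1.900: state=(6.116)
t=2.000: state=(6.234)
t=2.100: state=(6.342)
t=2.140: state=(6.382)

(x) = (6.382)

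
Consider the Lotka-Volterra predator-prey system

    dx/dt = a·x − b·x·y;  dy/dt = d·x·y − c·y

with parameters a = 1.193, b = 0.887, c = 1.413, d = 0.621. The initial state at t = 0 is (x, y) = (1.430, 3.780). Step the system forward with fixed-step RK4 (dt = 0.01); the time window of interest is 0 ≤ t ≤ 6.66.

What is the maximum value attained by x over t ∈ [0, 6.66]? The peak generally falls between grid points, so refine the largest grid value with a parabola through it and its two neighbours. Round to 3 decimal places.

max x = 6.295

t=0.000: state=(1.430, 3.780)
step 1 (dt=0.01): k1=(-3.089, -1.984), k2=(-3.043, -2.015), k3=(-3.043, -2.015), k4=(-2.998, -2.045); state += dt/6·(k1+2k2+2k3+k4)
t=0.010: state=(1.400, 3.760)
t=0.020: state=(1.370, 3.739)
t=0.030: state=(1.341, 3.718)
continuing one RK4 step at a time; state shown every 25 steps (Δt=0.25):
t=0.250: state=(0.890, 3.162)
t=0.500: state=(0.641, 2.495)
t=0.750: state=(0.531, 1.917)
t=1.000: state=(0.493, 1.457)
t=1.250: state=(0.501, 1.105)
t=1.500: state=(0.545, 0.841)
t=1.750: state=(0.623, 0.647)
t=2.000: state=(0.740, 0.505)
t=2.250: state=(0.902, 0.402)
t=2.500: state=(1.121, 0.330)
t=2.750: state=(1.412, 0.282)
t=3.000: state=(1.793, 0.254)
t=3.250: state=(2.288, 0.244)
t=3.500: state=(2.917, 0.257)
t=3.750: state=(3.698, 0.301)
t=4.000: state=(4.617, 0.402)
t=4.250: state=(5.570, 0.623)
t=4.500: state=(6.240, 1.103)
t=4.750: state=(5.993, 2.035)
t=5.000: state=(4.483, 3.266)
t=5.250: state=(2.662, 3.975)
t=5.500: state=(1.492, 3.817)
t=5.750: state=(0.918, 3.215)
t=6.000: state=(0.654, 2.545)
t=6.250: state=(0.536, 1.958)
t=6.500: state=(0.494, 1.488)
t=6.660: state=(0.493, 1.247)
largest grid value and its neighbours: x(4.570)=6.29433, x(4.580)=6.29525, x(4.590)=6.29429
parabola through these three points peaks at t≈4.580 with x≈6.29525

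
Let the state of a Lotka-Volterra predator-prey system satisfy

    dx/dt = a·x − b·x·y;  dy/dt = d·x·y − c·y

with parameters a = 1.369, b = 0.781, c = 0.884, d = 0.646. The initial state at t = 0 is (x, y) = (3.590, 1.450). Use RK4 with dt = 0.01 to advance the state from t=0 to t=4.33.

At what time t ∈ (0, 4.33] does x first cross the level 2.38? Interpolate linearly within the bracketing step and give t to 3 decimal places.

t = 0.730

t=0.000: state=(3.590, 1.450)
step 1 (dt=0.01): k1=(0.849, 2.081), k2=(0.821, 2.100), k3=(0.821, 2.100), k4=(0.792, 2.119); state += dt/6·(k1+2k2+2k3+k4)
t=0.010: state=(3.598, 1.471)
t=0.020: state=(3.606, 1.492)
t=0.030: state=(3.613, 1.514)
continuing one RK4 step at a time; state shown every 20 steps (Δt=0.2):
t=0.200: state=(3.629, 1.943)
t=0.400: state=(3.360, 2.566)
t=0.600: state=(2.812, 3.211)
t=0.730: state=(2.380, 3.560)
next step: t=0.740: state=(2.347, 3.583) — x has crossed 2.38
linear interpolation between t=0.730 (2.38046) and t=0.740 (2.34689) → t≈0.730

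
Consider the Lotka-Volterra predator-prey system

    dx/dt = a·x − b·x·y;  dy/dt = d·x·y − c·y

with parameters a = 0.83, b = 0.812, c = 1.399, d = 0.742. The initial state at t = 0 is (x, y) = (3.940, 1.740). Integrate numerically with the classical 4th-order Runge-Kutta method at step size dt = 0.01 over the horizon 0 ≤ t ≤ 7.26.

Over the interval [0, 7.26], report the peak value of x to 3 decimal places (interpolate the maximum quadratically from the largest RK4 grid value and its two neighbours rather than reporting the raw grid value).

t=0.000: state=(3.940, 1.740)
step 1 (dt=0.01): k1=(-2.297, 2.653), k2=(-2.332, 2.658), k3=(-2.332, 2.658), k4=(-2.367, 2.663); state += dt/6·(k1+2k2+2k3+k4)
t=0.010: state=(3.917, 1.767)
t=0.020: state=(3.893, 1.793)
t=0.030: state=(3.868, 1.820)
continuing one RK4 step at a time; state shown every 25 steps (Δt=0.25):
t=0.250: state=(3.185, 2.386)
t=0.500: state=(2.302, 2.796)
t=0.750: state=(1.592, 2.817)
t=1.000: state=(1.133, 2.547)
t=1.250: state=(0.864, 2.156)
t=1.500: state=(0.715, 1.757)
t=1.750: state=(0.639, 1.403)
t=2.000: state=(0.610, 1.110)
t=2.250: state=(0.615, 0.876)
t=2.500: state=(0.645, 0.694)
t=2.750: state=(0.700, 0.554)
t=3.000: state=(0.779, 0.448)
t=3.250: state=(0.883, 0.368)
t=3.500: state=(1.014, 0.309)
t=3.750: state=(1.178, 0.267)
t=4.000: state=(1.377, 0.238)
t=4.250: state=(1.618, 0.221)
t=4.500: state=(1.905, 0.216)
t=4.750: state=(2.242, 0.224)
t=5.000: state=(2.631, 0.248)
t=5.250: state=(3.065, 0.296)
t=5.500: state=(3.524, 0.384)
t=5.750: state=(3.953, 0.542)
t=6.000: state=(4.247, 0.821)
t=6.250: state=(4.238, 1.279)
t=6.500: state=(3.781, 1.910)
t=6.750: state=(2.958, 2.523)
t=7.000: state=(2.099, 2.837)
t=7.250: state=(1.454, 2.769)
t=7.260: state=(1.433, 2.760)
largest grid value and its neighbours: x(6.110)=4.29113, x(6.120)=4.29168, x(6.130)=4.29160
parabola through these three points peaks at t≈6.124 with x≈4.29172

max x = 4.292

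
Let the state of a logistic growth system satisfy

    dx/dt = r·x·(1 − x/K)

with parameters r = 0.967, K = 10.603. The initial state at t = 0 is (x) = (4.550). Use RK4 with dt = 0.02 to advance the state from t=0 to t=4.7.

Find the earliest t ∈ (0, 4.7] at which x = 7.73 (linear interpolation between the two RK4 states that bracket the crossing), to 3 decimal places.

t=0.000: state=(4.550)
step 1 (dt=0.02): k1=(2.512), k2=(2.515), k3=(2.515), k4=(2.518); state += dt/6·(k1+2k2+2k3+k4)
t=0.020: state=(4.600)
t=0.040: state=(4.651)
t=0.060: state=(4.701)
continuing one RK4 step at a time; state shown every 10 steps (Δt=0.2):
t=0.200: state=(5.058)
t=0.400: state=(5.570)
t=0.600: state=(6.077)
t=0.800: state=(6.570)
t=1.000: state=(7.041)
t=1.200: state=(7.483)
t=1.300: state=(7.692)
next step: t=1.320: state=(7.733) — x has crossed 7.73
linear interpolation between t=1.300 (7.69198) and t=1.320 (7.73264) → t≈1.319

t = 1.319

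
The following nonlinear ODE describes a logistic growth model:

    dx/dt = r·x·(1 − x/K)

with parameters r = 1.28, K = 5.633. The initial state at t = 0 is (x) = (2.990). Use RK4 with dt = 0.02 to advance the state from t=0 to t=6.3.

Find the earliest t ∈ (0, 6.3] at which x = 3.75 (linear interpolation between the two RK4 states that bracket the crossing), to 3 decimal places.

t = 0.442

t=0.000: state=(2.990)
step 1 (dt=0.02): k1=(1.796), k2=(1.794), k3=(1.794), k4=(1.793); state += dt/6·(k1+2k2+2k3+k4)
t=0.020: state=(3.026)
t=0.040: state=(3.062)
t=0.060: state=(3.097)
t=0.440: state=(3.747)
next step: t=0.460: state=(3.779) — x has crossed 3.75
linear interpolation between t=0.440 (3.74708) and t=0.460 (3.77906) → t≈0.442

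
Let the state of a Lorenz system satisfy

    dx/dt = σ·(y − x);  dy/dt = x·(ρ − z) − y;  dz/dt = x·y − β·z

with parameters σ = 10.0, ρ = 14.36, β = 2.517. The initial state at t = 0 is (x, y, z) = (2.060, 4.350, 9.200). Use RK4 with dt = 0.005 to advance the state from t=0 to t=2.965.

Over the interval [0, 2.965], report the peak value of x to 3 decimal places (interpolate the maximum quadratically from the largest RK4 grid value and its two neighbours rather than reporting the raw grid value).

t=0.000: state=(2.060, 4.350, 9.200)
step 1 (dt=0.005): k1=(22.900, 6.280, -14.195), k2=(22.484, 6.634, -13.824), k3=(22.504, 6.626, -13.829), k4=(22.106, 6.977, -13.460); state += dt/6·(k1+2k2+2k3+k4)
t=0.005: state=(2.172, 4.383, 9.131)
t=0.010: state=(2.281, 4.420, 9.065)
t=0.015: state=(2.386, 4.460, 9.003)
continuing one RK4 step at a time; state shown every 20 steps (Δt=0.1):
t=0.100: state=(3.903, 5.580, 8.498)
t=0.200: state=(5.675, 7.560, 9.431)
t=0.300: state=(7.499, 9.073, 12.332)
t=0.400: state=(8.350, 8.282, 15.940)
t=0.500: state=(7.338, 5.579, 17.287)
t=0.600: state=(5.410, 3.578, 15.939)
t=0.700: state=(3.985, 3.015, 13.692)
t=0.800: state=(3.453, 3.325, 11.649)
t=0.900: state=(3.661, 4.179, 10.215)
t=1.000: state=(4.455, 5.510, 9.672)
t=1.100: state=(5.713, 7.121, 10.386)
t=1.200: state=(7.075, 8.248, 12.528)
t=1.300: state=(7.741, 7.773, 15.161)
t=1.400: state=(7.103, 5.905, 16.346)
t=1.500: state=(5.704, 4.292, 15.543)
t=1.600: state=(4.545, 3.704, 13.833)
t=1.700: state=(4.057, 3.911, 12.161)
t=1.800: state=(4.213, 4.648, 10.995)
t=1.900: state=(4.884, 5.766, 10.637)
t=2.000: state=(5.898, 6.984, 11.338)
t=2.100: state=(6.884, 7.662, 13.041)
t=2.200: state=(7.255, 7.157, 14.882)
t=2.300: state=(6.708, 5.797, 15.605)
t=2.400: state=(5.677, 4.648, 14.953)
t=2.500: state=(4.833, 4.224, 13.636)
t=2.600: state=(4.498, 4.434, 12.350)
t=2.700: state=(4.680, 5.090, 11.513)
t=2.800: state=(5.270, 6.009, 11.392)
t=2.900: state=(6.070, 6.872, 12.118)
t=2.965: state=(6.543, 7.166, 12.962)
largest grid value and its neighbours: x(0.390)=8.34640, x(0.395)=8.35077, x(0.400)=8.34996
parabola through these three points peaks at t≈0.397 with x≈8.35108

max x = 8.351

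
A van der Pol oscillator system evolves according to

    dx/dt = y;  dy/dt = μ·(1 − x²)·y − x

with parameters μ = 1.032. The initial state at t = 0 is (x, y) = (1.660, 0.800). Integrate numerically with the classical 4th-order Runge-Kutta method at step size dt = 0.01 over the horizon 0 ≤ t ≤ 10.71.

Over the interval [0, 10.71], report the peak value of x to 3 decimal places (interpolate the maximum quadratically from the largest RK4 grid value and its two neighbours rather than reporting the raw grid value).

max x = 2.009

t=0.000: state=(1.660, 0.800)
step 1 (dt=0.01): k1=(0.800, -3.109), k2=(0.784, -3.096), k3=(0.785, -3.096), k4=(0.769, -3.082); state += dt/6·(k1+2k2+2k3+k4)
t=0.010: state=(1.668, 0.769)
t=0.020: state=(1.675, 0.738)
t=0.030: state=(1.683, 0.708)
continuing one RK4 step at a time; state shown every 50 steps (Δt=0.5):
t=0.500: state=(1.753, -0.259)
t=1.000: state=(1.511, -0.666)
t=1.500: state=(1.095, -1.019)
t=2.000: state=(0.443, -1.668)
t=2.500: state=(-0.647, -2.640)
t=3.000: state=(-1.776, -1.336)
t=3.500: state=(-1.987, 0.189)
t=4.000: state=(-1.776, 0.583)
t=4.500: state=(-1.426, 0.821)
t=5.000: state=(-0.930, 1.209)
t=5.500: state=(-0.144, 2.030)
t=6.000: state=(1.099, 2.631)
t=6.500: state=(1.950, 0.609)
t=7.000: state=(1.947, -0.379)
t=7.500: state=(1.680, -0.658)
t=8.000: state=(1.291, -0.917)
t=8.500: state=(0.726, -1.405)
t=9.000: state=(-0.202, -2.380)
t=9.500: state=(-1.481, -2.163)
t=10.000: state=(-2.005, -0.131)
t=10.500: state=(-1.879, 0.491)
t=10.710: state=(-1.764, 0.599)
largest grid value and its neighbours: x(6.710)=2.00874, x(6.720)=2.00877, x(6.730)=2.00860
parabola through these three points peaks at t≈6.716 with x≈2.00878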